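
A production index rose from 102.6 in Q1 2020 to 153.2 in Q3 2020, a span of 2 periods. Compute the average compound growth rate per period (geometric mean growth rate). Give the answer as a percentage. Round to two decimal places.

Growth factor = (153.2/102.6)^(1/2) = (1.493177)^(1/2) = 1.221956
Growth rate = 1.221956 − 1 = 0.221956 = 22.1956%

22.20%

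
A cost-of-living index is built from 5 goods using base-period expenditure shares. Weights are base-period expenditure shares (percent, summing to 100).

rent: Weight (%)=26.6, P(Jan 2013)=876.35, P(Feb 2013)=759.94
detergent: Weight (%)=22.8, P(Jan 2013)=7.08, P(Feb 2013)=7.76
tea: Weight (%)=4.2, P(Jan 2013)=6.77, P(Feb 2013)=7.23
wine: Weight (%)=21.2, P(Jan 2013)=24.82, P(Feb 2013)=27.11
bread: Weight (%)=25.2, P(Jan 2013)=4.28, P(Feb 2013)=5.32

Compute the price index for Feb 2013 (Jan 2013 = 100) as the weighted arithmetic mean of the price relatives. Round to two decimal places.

rent: 26.6 × (759.94/876.35) = 26.6 × 0.867165 = 23.0666
detergent: 22.8 × (7.76/7.08) = 22.8 × 1.096045 = 24.9898
tea: 4.2 × (7.23/6.77) = 4.2 × 1.067947 = 4.4854
wine: 21.2 × (27.11/24.82) = 21.2 × 1.092264 = 23.1560
bread: 25.2 × (5.32/4.28) = 25.2 × 1.242991 = 31.3234
Index = Σ wᵢ·(p₁ᵢ/p₀ᵢ) = 23.0666 + 24.9898 + 4.4854 + 23.1560 + 31.3234 = 107.0212

107.02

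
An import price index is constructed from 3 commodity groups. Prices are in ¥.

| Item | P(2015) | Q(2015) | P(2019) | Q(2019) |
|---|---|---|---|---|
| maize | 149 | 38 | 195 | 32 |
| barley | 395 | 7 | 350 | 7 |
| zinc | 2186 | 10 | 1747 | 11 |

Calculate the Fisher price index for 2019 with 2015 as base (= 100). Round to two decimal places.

Laspeyres component (base-period weights):
ΣP(2019)Q(2015) = 195×38 + 350×7 + 1747×10 = 7410 + 2450 + 17470 = 27330
ΣP(2015)Q(2015) = 149×38 + 395×7 + 2186×10 = 5662 + 2765 + 21860 = 30287
L = 27330 / 30287 × 100 = 90.2367
Paasche component (current-period weights):
ΣP(2019)Q(2019) = 195×32 + 350×7 + 1747×11 = 6240 + 2450 + 19217 = 27907
ΣP(2015)Q(2019) = 149×32 + 395×7 + 2186×11 = 4768 + 2765 + 24046 = 31579
P = 27907 / 31579 × 100 = 88.3720
Fisher = √(L × P) = √(90.2367 × 88.3720) = 89.2995

89.30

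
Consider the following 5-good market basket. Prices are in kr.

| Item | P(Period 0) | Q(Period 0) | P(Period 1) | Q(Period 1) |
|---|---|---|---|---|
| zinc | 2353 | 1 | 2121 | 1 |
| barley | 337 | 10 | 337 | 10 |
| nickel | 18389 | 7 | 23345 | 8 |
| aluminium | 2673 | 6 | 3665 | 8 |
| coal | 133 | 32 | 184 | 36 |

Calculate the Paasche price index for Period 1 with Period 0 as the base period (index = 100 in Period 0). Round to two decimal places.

Paasche price index uses current-period quantities as weights.
ΣP(Period 1)·Q(Period 1) = 2121×1 + 337×10 + 23345×8 + 3665×8 + 184×36 = 2121 + 3370 + 186760 + 29320 + 6624 = 228195
ΣP(Period 0)·Q(Period 1) = 2353×1 + 337×10 + 18389×8 + 2673×8 + 133×36 = 2353 + 3370 + 147112 + 21384 + 4788 = 179007
Index = 228195 / 179007 × 100 = 127.4783

127.48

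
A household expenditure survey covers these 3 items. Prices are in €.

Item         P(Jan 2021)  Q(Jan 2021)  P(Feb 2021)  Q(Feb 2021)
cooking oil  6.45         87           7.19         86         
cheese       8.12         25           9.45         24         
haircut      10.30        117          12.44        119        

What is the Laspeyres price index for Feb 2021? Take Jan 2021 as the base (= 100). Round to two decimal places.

Laspeyres price index uses base-period quantities as weights.
ΣP(Feb 2021)·Q(Jan 2021) = 7.19×87 + 9.45×25 + 12.44×117 = 625.53 + 236.25 + 1455.48 = 2317.26
ΣP(Jan 2021)·Q(Jan 2021) = 6.45×87 + 8.12×25 + 10.30×117 = 561.15 + 203 + 1205.1 = 1969.25
Index = 2317.26 / 1969.25 × 100 = 117.6722

117.67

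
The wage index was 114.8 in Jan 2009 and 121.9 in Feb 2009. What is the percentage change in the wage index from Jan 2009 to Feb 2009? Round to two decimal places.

Change = (121.9 − 114.8) / 114.8 × 100
       = 7.1 / 114.8 × 100 = 6.1847%

6.18%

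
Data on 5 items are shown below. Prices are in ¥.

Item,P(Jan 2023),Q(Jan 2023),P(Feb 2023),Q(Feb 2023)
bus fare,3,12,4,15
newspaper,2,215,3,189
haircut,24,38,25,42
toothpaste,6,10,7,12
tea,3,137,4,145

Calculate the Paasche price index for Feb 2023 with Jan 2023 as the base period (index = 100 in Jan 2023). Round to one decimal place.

120.8

Paasche price index uses current-period quantities as weights.
ΣP(Feb 2023)·Q(Feb 2023) = 4×15 + 3×189 + 25×42 + 7×12 + 4×145 = 60 + 567 + 1050 + 84 + 580 = 2341
ΣP(Jan 2023)·Q(Feb 2023) = 3×15 + 2×189 + 24×42 + 6×12 + 3×145 = 45 + 378 + 1008 + 72 + 435 = 1938
Index = 2341 / 1938 × 100 = 120.7946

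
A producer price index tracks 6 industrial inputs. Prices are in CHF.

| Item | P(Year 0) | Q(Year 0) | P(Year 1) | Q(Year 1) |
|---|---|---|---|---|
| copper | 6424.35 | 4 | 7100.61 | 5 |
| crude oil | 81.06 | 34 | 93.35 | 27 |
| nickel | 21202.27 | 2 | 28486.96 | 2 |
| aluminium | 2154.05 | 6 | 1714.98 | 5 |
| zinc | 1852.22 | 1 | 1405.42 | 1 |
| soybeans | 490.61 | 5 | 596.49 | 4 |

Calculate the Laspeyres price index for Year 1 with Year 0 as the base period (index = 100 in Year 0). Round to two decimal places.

117.19

Laspeyres price index uses base-period quantities as weights.
ΣP(Year 1)·Q(Year 0) = 7100.61×4 + 93.35×34 + 28486.96×2 + 1714.98×6 + 1405.42×1 + 596.49×5 = 28402.44 + 3173.9 + 56973.92 + 10289.88 + 1405.42 + 2982.45 = 103228.01
ΣP(Year 0)·Q(Year 0) = 6424.35×4 + 81.06×34 + 21202.27×2 + 2154.05×6 + 1852.22×1 + 490.61×5 = 25697.4 + 2756.04 + 42404.54 + 12924.3 + 1852.22 + 2453.05 = 88087.55
Index = 103228.01 / 88087.55 × 100 = 117.1880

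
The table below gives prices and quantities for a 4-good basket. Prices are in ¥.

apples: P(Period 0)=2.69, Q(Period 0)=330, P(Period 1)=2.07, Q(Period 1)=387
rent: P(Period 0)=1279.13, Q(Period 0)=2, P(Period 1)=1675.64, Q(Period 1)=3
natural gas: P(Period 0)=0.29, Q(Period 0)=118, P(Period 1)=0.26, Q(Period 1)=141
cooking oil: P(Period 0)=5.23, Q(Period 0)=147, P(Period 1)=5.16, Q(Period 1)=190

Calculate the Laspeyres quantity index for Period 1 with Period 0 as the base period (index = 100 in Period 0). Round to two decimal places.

139.16

Laspeyres quantity index uses base-period prices as weights.
ΣP(Period 0)·Q(Period 1) = 2.69×387 + 1279.13×3 + 0.29×141 + 5.23×190 = 1041.03 + 3837.39 + 40.89 + 993.7 = 5913.01
ΣP(Period 0)·Q(Period 0) = 2.69×330 + 1279.13×2 + 0.29×118 + 5.23×147 = 887.7 + 2558.26 + 34.22 + 768.81 = 4248.99
Index = 5913.01 / 4248.99 × 100 = 139.1627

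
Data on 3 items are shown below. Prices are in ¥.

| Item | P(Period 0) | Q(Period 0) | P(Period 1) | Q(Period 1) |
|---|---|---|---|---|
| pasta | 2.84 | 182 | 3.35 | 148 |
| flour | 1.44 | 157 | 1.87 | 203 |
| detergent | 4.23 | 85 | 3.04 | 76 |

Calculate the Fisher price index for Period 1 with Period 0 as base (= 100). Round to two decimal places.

106.18

Laspeyres component (base-period weights):
ΣP(Period 1)Q(Period 0) = 3.35×182 + 1.87×157 + 3.04×85 = 609.7 + 293.59 + 258.4 = 1161.69
ΣP(Period 0)Q(Period 0) = 2.84×182 + 1.44×157 + 4.23×85 = 516.88 + 226.08 + 359.55 = 1102.51
L = 1161.69 / 1102.51 × 100 = 105.3678
Paasche component (current-period weights):
ΣP(Period 1)Q(Period 1) = 3.35×148 + 1.87×203 + 3.04×76 = 495.8 + 379.61 + 231.04 = 1106.45
ΣP(Period 0)Q(Period 1) = 2.84×148 + 1.44×203 + 4.23×76 = 420.32 + 292.32 + 321.48 = 1034.12
P = 1106.45 / 1034.12 × 100 = 106.9944
Fisher = √(L × P) = √(105.3678 × 106.9944) = 106.1779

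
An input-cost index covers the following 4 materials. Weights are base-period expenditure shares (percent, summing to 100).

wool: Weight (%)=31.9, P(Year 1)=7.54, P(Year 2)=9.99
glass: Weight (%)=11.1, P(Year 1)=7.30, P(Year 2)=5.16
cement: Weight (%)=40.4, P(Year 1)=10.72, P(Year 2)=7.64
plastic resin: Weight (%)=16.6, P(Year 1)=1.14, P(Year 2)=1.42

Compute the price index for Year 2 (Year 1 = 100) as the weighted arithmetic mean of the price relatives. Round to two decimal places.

99.58

wool: 31.9 × (9.99/7.54) = 31.9 × 1.324934 = 42.2654
glass: 11.1 × (5.16/7.30) = 11.1 × 0.706849 = 7.8460
cement: 40.4 × (7.64/10.72) = 40.4 × 0.712687 = 28.7925
plastic resin: 16.6 × (1.42/1.14) = 16.6 × 1.245614 = 20.6772
Index = Σ wᵢ·(p₁ᵢ/p₀ᵢ) = 42.2654 + 7.8460 + 28.7925 + 20.6772 = 99.5811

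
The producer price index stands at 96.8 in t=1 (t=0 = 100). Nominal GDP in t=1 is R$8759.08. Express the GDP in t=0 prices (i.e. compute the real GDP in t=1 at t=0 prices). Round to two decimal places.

9048.64

Real = Nominal ÷ (Index/100) = 8759.08 ÷ (96.8/100)
     = 8759.08 ÷ 0.968 = 9048.6364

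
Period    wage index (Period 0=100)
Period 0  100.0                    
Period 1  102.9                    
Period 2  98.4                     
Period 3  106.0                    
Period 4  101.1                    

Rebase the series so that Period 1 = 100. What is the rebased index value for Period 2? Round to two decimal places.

Rebased(Period 2) = 98.4 / 102.9 × 100 = 95.6268

95.63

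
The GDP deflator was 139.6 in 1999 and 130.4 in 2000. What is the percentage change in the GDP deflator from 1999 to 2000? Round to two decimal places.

Change = (130.4 − 139.6) / 139.6 × 100
       = -9.2 / 139.6 × 100 = -6.5903%

-6.59%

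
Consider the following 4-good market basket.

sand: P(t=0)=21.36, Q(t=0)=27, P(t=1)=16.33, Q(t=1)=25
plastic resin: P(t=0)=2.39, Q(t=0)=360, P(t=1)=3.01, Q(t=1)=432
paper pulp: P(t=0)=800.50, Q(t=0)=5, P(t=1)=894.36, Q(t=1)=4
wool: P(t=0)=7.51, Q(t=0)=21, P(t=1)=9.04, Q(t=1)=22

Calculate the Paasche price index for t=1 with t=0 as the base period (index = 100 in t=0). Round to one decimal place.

Paasche price index uses current-period quantities as weights.
ΣP(t=1)·Q(t=1) = 16.33×25 + 3.01×432 + 894.36×4 + 9.04×22 = 408.25 + 1300.32 + 3577.44 + 198.88 = 5484.89
ΣP(t=0)·Q(t=1) = 21.36×25 + 2.39×432 + 800.50×4 + 7.51×22 = 534 + 1032.48 + 3202 + 165.22 = 4933.7
Index = 5484.89 / 4933.7 × 100 = 111.1719

111.2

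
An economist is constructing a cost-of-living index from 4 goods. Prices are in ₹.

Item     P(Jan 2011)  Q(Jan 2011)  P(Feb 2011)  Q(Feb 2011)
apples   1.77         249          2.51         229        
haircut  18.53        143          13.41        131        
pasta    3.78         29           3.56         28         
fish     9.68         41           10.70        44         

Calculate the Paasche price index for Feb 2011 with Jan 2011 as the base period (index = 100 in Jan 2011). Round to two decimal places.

86.25

Paasche price index uses current-period quantities as weights.
ΣP(Feb 2011)·Q(Feb 2011) = 2.51×229 + 13.41×131 + 3.56×28 + 10.70×44 = 574.79 + 1756.71 + 99.68 + 470.8 = 2901.98
ΣP(Jan 2011)·Q(Feb 2011) = 1.77×229 + 18.53×131 + 3.78×28 + 9.68×44 = 405.33 + 2427.43 + 105.84 + 425.92 = 3364.52
Index = 2901.98 / 3364.52 × 100 = 86.2524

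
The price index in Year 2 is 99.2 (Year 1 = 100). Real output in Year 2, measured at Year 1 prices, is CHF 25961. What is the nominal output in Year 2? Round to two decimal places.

25753.31

Nominal = Real × (Index/100) = 25961 × (99.2/100)
        = 25961 × 0.992 = 25753.3120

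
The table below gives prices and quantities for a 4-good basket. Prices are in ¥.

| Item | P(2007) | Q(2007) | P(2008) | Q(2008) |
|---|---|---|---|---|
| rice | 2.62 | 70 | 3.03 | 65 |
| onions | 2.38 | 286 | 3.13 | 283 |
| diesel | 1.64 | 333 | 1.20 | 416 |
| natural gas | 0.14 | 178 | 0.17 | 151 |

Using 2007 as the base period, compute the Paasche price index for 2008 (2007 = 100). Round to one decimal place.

103.9

Paasche price index uses current-period quantities as weights.
ΣP(2008)·Q(2008) = 3.03×65 + 3.13×283 + 1.20×416 + 0.17×151 = 196.95 + 885.79 + 499.2 + 25.67 = 1607.61
ΣP(2007)·Q(2008) = 2.62×65 + 2.38×283 + 1.64×416 + 0.14×151 = 170.3 + 673.54 + 682.24 + 21.14 = 1547.22
Index = 1607.61 / 1547.22 × 100 = 103.9031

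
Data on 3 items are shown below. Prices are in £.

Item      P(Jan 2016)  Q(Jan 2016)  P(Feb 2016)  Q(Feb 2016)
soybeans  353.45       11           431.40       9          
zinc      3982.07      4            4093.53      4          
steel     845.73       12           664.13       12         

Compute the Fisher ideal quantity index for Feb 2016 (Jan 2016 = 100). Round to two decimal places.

Laspeyres component (base-period weights):
ΣP(Jan 2016)Q(Feb 2016) = 353.45×9 + 3982.07×4 + 845.73×12 = 3181.05 + 15928.28 + 10148.76 = 29258.09
ΣP(Jan 2016)Q(Jan 2016) = 353.45×11 + 3982.07×4 + 845.73×12 = 3887.95 + 15928.28 + 10148.76 = 29964.99
L = 29258.09 / 29964.99 × 100 = 97.6409
Paasche component (current-period weights):
ΣP(Feb 2016)Q(Feb 2016) = 431.40×9 + 4093.53×4 + 664.13×12 = 3882.6 + 16374.12 + 7969.56 = 28226.28
ΣP(Feb 2016)Q(Jan 2016) = 431.40×11 + 4093.53×4 + 664.13×12 = 4745.4 + 16374.12 + 7969.56 = 29089.08
P = 28226.28 / 29089.08 × 100 = 97.0339
Fisher = √(L × P) = √(97.6409 × 97.0339) = 97.3370

97.34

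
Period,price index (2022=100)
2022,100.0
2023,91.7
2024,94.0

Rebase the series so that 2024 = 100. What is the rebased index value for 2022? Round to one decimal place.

Rebased(2022) = 100.0 / 94.0 × 100 = 106.3830

106.4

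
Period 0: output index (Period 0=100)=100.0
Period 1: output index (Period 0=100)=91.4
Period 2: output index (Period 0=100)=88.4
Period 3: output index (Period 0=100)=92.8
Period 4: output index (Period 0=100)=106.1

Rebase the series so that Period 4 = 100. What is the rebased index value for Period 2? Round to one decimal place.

83.3

Rebased(Period 2) = 88.4 / 106.1 × 100 = 83.3176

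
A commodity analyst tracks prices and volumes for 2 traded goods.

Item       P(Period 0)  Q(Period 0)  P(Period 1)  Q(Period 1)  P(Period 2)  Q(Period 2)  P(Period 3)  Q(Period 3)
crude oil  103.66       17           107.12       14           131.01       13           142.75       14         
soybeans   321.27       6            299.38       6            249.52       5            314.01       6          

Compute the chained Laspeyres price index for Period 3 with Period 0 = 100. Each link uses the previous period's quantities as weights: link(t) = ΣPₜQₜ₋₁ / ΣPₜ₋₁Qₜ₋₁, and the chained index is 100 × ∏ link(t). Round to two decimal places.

Link Period 0→Period 1:
ΣP(Period 1)Q(Period 0) = 107.12×17 + 299.38×6 = 1821.04 + 1796.28 = 3617.32
ΣP(Period 0)Q(Period 0) = 103.66×17 + 321.27×6 = 1762.22 + 1927.62 = 3689.84
link = 3617.32/3689.84 = 0.980346
Link Period 1→Period 2:
ΣP(Period 2)Q(Period 1) = 131.01×14 + 249.52×6 = 1834.14 + 1497.12 = 3331.26
ΣP(Period 1)Q(Period 1) = 107.12×14 + 299.38×6 = 1499.68 + 1796.28 = 3295.96
link = 3331.26/3295.96 = 1.010710
Link Period 2→Period 3:
ΣP(Period 3)Q(Period 2) = 142.75×13 + 314.01×5 = 1855.75 + 1570.05 = 3425.8
ΣP(Period 2)Q(Period 2) = 131.01×13 + 249.52×5 = 1703.13 + 1247.6 = 2950.73
link = 3425.8/2950.73 = 1.161001
Chained index = 100 × 0.980346 × 1.010710 × 1.161001 = 115.0373

115.04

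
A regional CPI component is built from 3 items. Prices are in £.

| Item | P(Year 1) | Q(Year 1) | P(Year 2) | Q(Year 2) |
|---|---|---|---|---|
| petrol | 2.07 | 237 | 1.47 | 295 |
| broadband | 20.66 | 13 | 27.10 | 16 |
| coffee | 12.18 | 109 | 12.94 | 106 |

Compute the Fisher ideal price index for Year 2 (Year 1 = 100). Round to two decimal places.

100.73

Laspeyres component (base-period weights):
ΣP(Year 2)Q(Year 1) = 1.47×237 + 27.10×13 + 12.94×109 = 348.39 + 352.3 + 1410.46 = 2111.15
ΣP(Year 1)Q(Year 1) = 2.07×237 + 20.66×13 + 12.18×109 = 490.59 + 268.58 + 1327.62 = 2086.79
L = 2111.15 / 2086.79 × 100 = 101.1673
Paasche component (current-period weights):
ΣP(Year 2)Q(Year 2) = 1.47×295 + 27.10×16 + 12.94×106 = 433.65 + 433.6 + 1371.64 = 2238.89
ΣP(Year 1)Q(Year 2) = 2.07×295 + 20.66×16 + 12.18×106 = 610.65 + 330.56 + 1291.08 = 2232.29
P = 2238.89 / 2232.29 × 100 = 100.2957
Fisher = √(L × P) = √(101.1673 × 100.2957) = 100.7306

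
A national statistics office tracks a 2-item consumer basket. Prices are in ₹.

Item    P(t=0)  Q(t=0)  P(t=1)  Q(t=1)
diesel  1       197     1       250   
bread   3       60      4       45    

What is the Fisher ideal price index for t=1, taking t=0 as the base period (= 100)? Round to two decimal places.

113.78

Laspeyres component (base-period weights):
ΣP(t=1)Q(t=0) = 1×197 + 4×60 = 197 + 240 = 437
ΣP(t=0)Q(t=0) = 1×197 + 3×60 = 197 + 180 = 377
L = 437 / 377 × 100 = 115.9151
Paasche component (current-period weights):
ΣP(t=1)Q(t=1) = 1×250 + 4×45 = 250 + 180 = 430
ΣP(t=0)Q(t=1) = 1×250 + 3×45 = 250 + 135 = 385
P = 430 / 385 × 100 = 111.6883
Fisher = √(L × P) = √(115.9151 × 111.6883) = 113.7821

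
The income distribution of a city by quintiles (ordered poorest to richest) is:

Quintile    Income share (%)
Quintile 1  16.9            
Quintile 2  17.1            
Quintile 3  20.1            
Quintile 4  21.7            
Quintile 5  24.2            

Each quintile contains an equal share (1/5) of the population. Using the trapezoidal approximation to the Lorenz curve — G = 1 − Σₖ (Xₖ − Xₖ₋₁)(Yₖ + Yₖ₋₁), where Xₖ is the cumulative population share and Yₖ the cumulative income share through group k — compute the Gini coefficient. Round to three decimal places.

Cumulative income shares Yₖ: 0.1690, 0.3400, 0.5410, 0.7580, 1.0000
Σ (Xₖ−Xₖ₋₁)(Yₖ+Yₖ₋₁) = (1/5)(0.1690+0.0000) + (1/5)(0.3400+0.1690) + (1/5)(0.5410+0.3400) + (1/5)(0.7580+0.5410) + (1/5)(1.0000+0.7580)
  = 0.0338 + 0.1018 + 0.1762 + 0.2598 + 0.3516 = 0.9232
G = 1 − 0.9232 = 0.0768

0.077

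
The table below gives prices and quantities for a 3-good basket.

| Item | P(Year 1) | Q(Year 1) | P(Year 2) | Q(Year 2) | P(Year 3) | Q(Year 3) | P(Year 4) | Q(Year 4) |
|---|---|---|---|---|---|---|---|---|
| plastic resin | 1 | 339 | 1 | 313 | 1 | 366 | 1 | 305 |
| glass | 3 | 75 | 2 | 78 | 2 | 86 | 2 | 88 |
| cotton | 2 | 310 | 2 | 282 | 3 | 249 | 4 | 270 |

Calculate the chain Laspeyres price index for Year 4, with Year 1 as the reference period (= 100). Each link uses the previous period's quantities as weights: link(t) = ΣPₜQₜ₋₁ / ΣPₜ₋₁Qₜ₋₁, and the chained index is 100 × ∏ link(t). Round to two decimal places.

Link Year 1→Year 2:
ΣP(Year 2)Q(Year 1) = 1×339 + 2×75 + 2×310 = 339 + 150 + 620 = 1109
ΣP(Year 1)Q(Year 1) = 1×339 + 3×75 + 2×310 = 339 + 225 + 620 = 1184
link = 1109/1184 = 0.936655
Link Year 2→Year 3:
ΣP(Year 3)Q(Year 2) = 1×313 + 2×78 + 3×282 = 313 + 156 + 846 = 1315
ΣP(Year 2)Q(Year 2) = 1×313 + 2×78 + 2×282 = 313 + 156 + 564 = 1033
link = 1315/1033 = 1.272991
Link Year 3→Year 4:
ΣP(Year 4)Q(Year 3) = 1×366 + 2×86 + 4×249 = 366 + 172 + 996 = 1534
ΣP(Year 3)Q(Year 3) = 1×366 + 2×86 + 3×249 = 366 + 172 + 747 = 1285
link = 1534/1285 = 1.193774
Chained index = 100 × 0.936655 × 1.272991 × 1.193774 = 142.3402

142.34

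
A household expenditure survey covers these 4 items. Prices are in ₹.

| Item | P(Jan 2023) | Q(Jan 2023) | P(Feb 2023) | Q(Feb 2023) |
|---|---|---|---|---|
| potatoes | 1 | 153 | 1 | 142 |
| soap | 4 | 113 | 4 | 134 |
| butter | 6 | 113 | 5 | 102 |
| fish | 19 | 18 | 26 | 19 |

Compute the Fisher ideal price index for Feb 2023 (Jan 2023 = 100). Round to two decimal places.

Laspeyres component (base-period weights):
ΣP(Feb 2023)Q(Jan 2023) = 1×153 + 4×113 + 5×113 + 26×18 = 153 + 452 + 565 + 468 = 1638
ΣP(Jan 2023)Q(Jan 2023) = 1×153 + 4×113 + 6×113 + 19×18 = 153 + 452 + 678 + 342 = 1625
L = 1638 / 1625 × 100 = 100.8000
Paasche component (current-period weights):
ΣP(Feb 2023)Q(Feb 2023) = 1×142 + 4×134 + 5×102 + 26×19 = 142 + 536 + 510 + 494 = 1682
ΣP(Jan 2023)Q(Feb 2023) = 1×142 + 4×134 + 6×102 + 19×19 = 142 + 536 + 612 + 361 = 1651
P = 1682 / 1651 × 100 = 101.8776
Fisher = √(L × P) = √(100.8000 × 101.8776) = 101.3374

101.34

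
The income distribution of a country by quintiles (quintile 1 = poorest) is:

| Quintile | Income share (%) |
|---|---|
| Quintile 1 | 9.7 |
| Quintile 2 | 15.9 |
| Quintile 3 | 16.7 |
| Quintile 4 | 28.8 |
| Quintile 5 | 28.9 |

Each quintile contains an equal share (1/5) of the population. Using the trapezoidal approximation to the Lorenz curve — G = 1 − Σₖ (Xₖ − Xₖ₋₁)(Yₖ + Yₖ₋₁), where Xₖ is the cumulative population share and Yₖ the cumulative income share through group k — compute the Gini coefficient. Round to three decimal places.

Cumulative income shares Yₖ: 0.0970, 0.2560, 0.4230, 0.7110, 1.0000
Σ (Xₖ−Xₖ₋₁)(Yₖ+Yₖ₋₁) = (1/5)(0.0970+0.0000) + (1/5)(0.2560+0.0970) + (1/5)(0.4230+0.2560) + (1/5)(0.7110+0.4230) + (1/5)(1.0000+0.7110)
  = 0.0194 + 0.0706 + 0.1358 + 0.2268 + 0.3422 = 0.7948
G = 1 − 0.7948 = 0.2052

0.205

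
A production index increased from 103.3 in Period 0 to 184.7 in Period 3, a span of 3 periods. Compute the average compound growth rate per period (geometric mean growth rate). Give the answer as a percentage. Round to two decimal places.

21.37%

Growth factor = (184.7/103.3)^(1/3) = (1.787996)^(1/3) = 1.213730
Growth rate = 1.213730 − 1 = 0.213730 = 21.3730%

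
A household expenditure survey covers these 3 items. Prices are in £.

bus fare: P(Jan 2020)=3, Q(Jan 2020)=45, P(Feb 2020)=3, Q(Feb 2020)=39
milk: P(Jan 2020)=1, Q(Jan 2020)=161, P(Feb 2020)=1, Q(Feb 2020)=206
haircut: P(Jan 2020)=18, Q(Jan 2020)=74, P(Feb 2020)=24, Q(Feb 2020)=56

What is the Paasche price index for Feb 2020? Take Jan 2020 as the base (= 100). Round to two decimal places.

Paasche price index uses current-period quantities as weights.
ΣP(Feb 2020)·Q(Feb 2020) = 3×39 + 1×206 + 24×56 = 117 + 206 + 1344 = 1667
ΣP(Jan 2020)·Q(Feb 2020) = 3×39 + 1×206 + 18×56 = 117 + 206 + 1008 = 1331
Index = 1667 / 1331 × 100 = 125.2442

125.24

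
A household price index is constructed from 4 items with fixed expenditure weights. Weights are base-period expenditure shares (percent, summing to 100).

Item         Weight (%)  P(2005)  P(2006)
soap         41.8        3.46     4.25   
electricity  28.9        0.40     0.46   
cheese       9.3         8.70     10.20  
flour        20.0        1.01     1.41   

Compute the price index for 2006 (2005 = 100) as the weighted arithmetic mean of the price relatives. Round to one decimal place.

123.4

soap: 41.8 × (4.25/3.46) = 41.8 × 1.228324 = 51.3439
electricity: 28.9 × (0.46/0.40) = 28.9 × 1.150000 = 33.2350
cheese: 9.3 × (10.20/8.70) = 9.3 × 1.172414 = 10.9034
flour: 20.0 × (1.41/1.01) = 20.0 × 1.396040 = 27.9208
Index = Σ wᵢ·(p₁ᵢ/p₀ᵢ) = 51.3439 + 33.2350 + 10.9034 + 27.9208 = 123.4032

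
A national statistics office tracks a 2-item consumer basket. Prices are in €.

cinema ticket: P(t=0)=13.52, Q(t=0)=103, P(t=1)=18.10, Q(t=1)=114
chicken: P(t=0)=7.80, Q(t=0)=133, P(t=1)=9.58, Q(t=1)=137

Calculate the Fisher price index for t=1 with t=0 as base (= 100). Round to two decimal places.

Laspeyres component (base-period weights):
ΣP(t=1)Q(t=0) = 18.10×103 + 9.58×133 = 1864.3 + 1274.14 = 3138.44
ΣP(t=0)Q(t=0) = 13.52×103 + 7.80×133 = 1392.56 + 1037.4 = 2429.96
L = 3138.44 / 2429.96 × 100 = 129.1560
Paasche component (current-period weights):
ΣP(t=1)Q(t=1) = 18.10×114 + 9.58×137 = 2063.4 + 1312.46 = 3375.86
ΣP(t=0)Q(t=1) = 13.52×114 + 7.80×137 = 1541.28 + 1068.6 = 2609.88
P = 3375.86 / 2609.88 × 100 = 129.3492
Fisher = √(L × P) = √(129.1560 × 129.3492) = 129.2526

129.25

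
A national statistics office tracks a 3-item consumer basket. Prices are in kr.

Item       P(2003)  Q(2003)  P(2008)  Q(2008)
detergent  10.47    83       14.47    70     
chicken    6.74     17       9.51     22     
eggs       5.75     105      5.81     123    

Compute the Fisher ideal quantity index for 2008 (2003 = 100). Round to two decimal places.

99.12

Laspeyres component (base-period weights):
ΣP(2003)Q(2008) = 10.47×70 + 6.74×22 + 5.75×123 = 732.9 + 148.28 + 707.25 = 1588.43
ΣP(2003)Q(2003) = 10.47×83 + 6.74×17 + 5.75×105 = 869.01 + 114.58 + 603.75 = 1587.34
L = 1588.43 / 1587.34 × 100 = 100.0687
Paasche component (current-period weights):
ΣP(2008)Q(2008) = 14.47×70 + 9.51×22 + 5.81×123 = 1012.9 + 209.22 + 714.63 = 1936.75
ΣP(2008)Q(2003) = 14.47×83 + 9.51×17 + 5.81×105 = 1201.01 + 161.67 + 610.05 = 1972.73
P = 1936.75 / 1972.73 × 100 = 98.1761
Fisher = √(L × P) = √(100.0687 × 98.1761) = 99.1179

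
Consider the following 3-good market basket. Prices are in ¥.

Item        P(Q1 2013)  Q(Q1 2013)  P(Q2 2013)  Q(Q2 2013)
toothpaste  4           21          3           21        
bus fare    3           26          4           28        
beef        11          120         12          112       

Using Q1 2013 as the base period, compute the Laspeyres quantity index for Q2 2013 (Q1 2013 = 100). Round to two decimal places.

94.47

Laspeyres quantity index uses base-period prices as weights.
ΣP(Q1 2013)·Q(Q2 2013) = 4×21 + 3×28 + 11×112 = 84 + 84 + 1232 = 1400
ΣP(Q1 2013)·Q(Q1 2013) = 4×21 + 3×26 + 11×120 = 84 + 78 + 1320 = 1482
Index = 1400 / 1482 × 100 = 94.4669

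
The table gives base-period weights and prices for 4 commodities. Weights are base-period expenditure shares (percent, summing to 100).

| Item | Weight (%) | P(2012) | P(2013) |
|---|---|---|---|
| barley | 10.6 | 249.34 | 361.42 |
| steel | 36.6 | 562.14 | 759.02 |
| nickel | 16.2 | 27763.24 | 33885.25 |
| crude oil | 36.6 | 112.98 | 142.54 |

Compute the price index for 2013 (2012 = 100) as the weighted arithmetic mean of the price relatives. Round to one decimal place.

barley: 10.6 × (361.42/249.34) = 10.6 × 1.449507 = 15.3648
steel: 36.6 × (759.02/562.14) = 36.6 × 1.350233 = 49.4185
nickel: 16.2 × (33885.25/27763.24) = 16.2 × 1.220508 = 19.7722
crude oil: 36.6 × (142.54/112.98) = 36.6 × 1.261639 = 46.1760
Index = Σ wᵢ·(p₁ᵢ/p₀ᵢ) = 15.3648 + 49.4185 + 19.7722 + 46.1760 = 130.7315

130.7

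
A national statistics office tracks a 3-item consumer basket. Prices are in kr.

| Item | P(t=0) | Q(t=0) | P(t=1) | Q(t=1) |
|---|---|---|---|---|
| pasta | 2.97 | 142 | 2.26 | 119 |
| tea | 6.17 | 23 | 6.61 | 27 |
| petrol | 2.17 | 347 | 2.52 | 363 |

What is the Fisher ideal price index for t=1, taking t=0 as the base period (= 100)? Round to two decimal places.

Laspeyres component (base-period weights):
ΣP(t=1)Q(t=0) = 2.26×142 + 6.61×23 + 2.52×347 = 320.92 + 152.03 + 874.44 = 1347.39
ΣP(t=0)Q(t=0) = 2.97×142 + 6.17×23 + 2.17×347 = 421.74 + 141.91 + 752.99 = 1316.64
L = 1347.39 / 1316.64 × 100 = 102.3355
Paasche component (current-period weights):
ΣP(t=1)Q(t=1) = 2.26×119 + 6.61×27 + 2.52×363 = 268.94 + 178.47 + 914.76 = 1362.17
ΣP(t=0)Q(t=1) = 2.97×119 + 6.17×27 + 2.17×363 = 353.43 + 166.59 + 787.71 = 1307.73
P = 1362.17 / 1307.73 × 100 = 104.1629
Fisher = √(L × P) = √(102.3355 × 104.1629) = 103.2452

103.25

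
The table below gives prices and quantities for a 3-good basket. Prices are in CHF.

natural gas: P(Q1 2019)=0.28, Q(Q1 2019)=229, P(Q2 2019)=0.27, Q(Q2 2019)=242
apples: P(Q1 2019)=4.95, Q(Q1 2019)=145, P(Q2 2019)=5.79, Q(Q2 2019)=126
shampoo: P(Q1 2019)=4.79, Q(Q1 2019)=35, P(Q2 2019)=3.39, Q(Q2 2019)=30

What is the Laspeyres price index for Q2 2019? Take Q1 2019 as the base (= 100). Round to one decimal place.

107.4

Laspeyres price index uses base-period quantities as weights.
ΣP(Q2 2019)·Q(Q1 2019) = 0.27×229 + 5.79×145 + 3.39×35 = 61.83 + 839.55 + 118.65 = 1020.03
ΣP(Q1 2019)·Q(Q1 2019) = 0.28×229 + 4.95×145 + 4.79×35 = 64.12 + 717.75 + 167.65 = 949.52
Index = 1020.03 / 949.52 × 100 = 107.4259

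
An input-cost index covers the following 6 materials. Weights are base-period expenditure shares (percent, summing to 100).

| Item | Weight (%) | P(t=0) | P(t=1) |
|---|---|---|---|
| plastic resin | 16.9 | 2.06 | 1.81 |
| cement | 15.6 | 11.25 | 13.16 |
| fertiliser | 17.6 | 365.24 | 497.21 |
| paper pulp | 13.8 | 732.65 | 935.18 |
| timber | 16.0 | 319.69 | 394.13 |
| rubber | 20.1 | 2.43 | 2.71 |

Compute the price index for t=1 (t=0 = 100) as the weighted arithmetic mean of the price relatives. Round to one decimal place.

116.8

plastic resin: 16.9 × (1.81/2.06) = 16.9 × 0.878641 = 14.8490
cement: 15.6 × (13.16/11.25) = 15.6 × 1.169778 = 18.2485
fertiliser: 17.6 × (497.21/365.24) = 17.6 × 1.361324 = 23.9593
paper pulp: 13.8 × (935.18/732.65) = 13.8 × 1.276435 = 17.6148
timber: 16.0 × (394.13/319.69) = 16.0 × 1.232851 = 19.7256
rubber: 20.1 × (2.71/2.43) = 20.1 × 1.115226 = 22.4160
Index = Σ wᵢ·(p₁ᵢ/p₀ᵢ) = 14.8490 + 18.2485 + 23.9593 + 17.6148 + 19.7256 + 22.4160 = 116.8133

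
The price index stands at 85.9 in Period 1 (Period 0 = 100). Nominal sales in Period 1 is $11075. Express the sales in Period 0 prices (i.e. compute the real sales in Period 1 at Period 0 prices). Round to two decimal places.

Real = Nominal ÷ (Index/100) = 11075 ÷ (85.9/100)
     = 11075 ÷ 0.859 = 12892.8987

12892.90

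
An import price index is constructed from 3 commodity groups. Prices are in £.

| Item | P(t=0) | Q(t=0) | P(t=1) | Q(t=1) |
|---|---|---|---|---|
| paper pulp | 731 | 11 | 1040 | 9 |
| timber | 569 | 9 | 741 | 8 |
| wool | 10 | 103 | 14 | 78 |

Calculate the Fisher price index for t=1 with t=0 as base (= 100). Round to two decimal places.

Laspeyres component (base-period weights):
ΣP(t=1)Q(t=0) = 1040×11 + 741×9 + 14×103 = 11440 + 6669 + 1442 = 19551
ΣP(t=0)Q(t=0) = 731×11 + 569×9 + 10×103 = 8041 + 5121 + 1030 = 14192
L = 19551 / 14192 × 100 = 137.7607
Paasche component (current-period weights):
ΣP(t=1)Q(t=1) = 1040×9 + 741×8 + 14×78 = 9360 + 5928 + 1092 = 16380
ΣP(t=0)Q(t=1) = 731×9 + 569×8 + 10×78 = 6579 + 4552 + 780 = 11911
P = 16380 / 11911 × 100 = 137.5199
Fisher = √(L × P) = √(137.7607 × 137.5199) = 137.6403

137.64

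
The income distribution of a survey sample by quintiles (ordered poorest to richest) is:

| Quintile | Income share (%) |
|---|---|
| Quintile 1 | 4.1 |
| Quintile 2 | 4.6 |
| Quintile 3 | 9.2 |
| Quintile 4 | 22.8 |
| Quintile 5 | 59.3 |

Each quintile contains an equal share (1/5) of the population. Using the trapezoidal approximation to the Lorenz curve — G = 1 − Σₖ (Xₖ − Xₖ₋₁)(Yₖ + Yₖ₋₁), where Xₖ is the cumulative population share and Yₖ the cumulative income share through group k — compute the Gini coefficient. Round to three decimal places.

Cumulative income shares Yₖ: 0.0410, 0.0870, 0.1790, 0.4070, 1.0000
Σ (Xₖ−Xₖ₋₁)(Yₖ+Yₖ₋₁) = (1/5)(0.0410+0.0000) + (1/5)(0.0870+0.0410) + (1/5)(0.1790+0.0870) + (1/5)(0.4070+0.1790) + (1/5)(1.0000+0.4070)
  = 0.0082 + 0.0256 + 0.0532 + 0.1172 + 0.2814 = 0.4856
G = 1 − 0.4856 = 0.5144

0.514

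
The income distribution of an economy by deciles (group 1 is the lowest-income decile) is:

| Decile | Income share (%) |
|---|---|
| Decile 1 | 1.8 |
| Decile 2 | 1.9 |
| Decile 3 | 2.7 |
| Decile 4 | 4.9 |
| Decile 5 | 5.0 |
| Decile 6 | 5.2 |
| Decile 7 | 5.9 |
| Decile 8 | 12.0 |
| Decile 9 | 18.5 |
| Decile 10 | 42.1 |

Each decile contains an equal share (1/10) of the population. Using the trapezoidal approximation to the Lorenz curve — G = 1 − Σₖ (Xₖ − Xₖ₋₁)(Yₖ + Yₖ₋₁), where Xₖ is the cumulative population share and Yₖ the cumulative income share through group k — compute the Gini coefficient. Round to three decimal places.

0.529

Cumulative income shares Yₖ: 0.0180, 0.0370, 0.0640, 0.1130, 0.1630, 0.2150, 0.2740, 0.3940, 0.5790, 1.0000
Σ (Xₖ−Xₖ₋₁)(Yₖ+Yₖ₋₁) = (1/10)(0.0180+0.0000) + (1/10)(0.0370+0.0180) + (1/10)(0.0640+0.0370) + (1/10)(0.1130+0.0640) + (1/10)(0.1630+0.1130) + (1/10)(0.2150+0.1630) + (1/10)(0.2740+0.2150) + (1/10)(0.3940+0.2740) + (1/10)(0.5790+0.3940) + (1/10)(1.0000+0.5790)
  = 0.0018 + 0.0055 + 0.0101 + 0.0177 + 0.0276 + 0.0378 + 0.0489 + 0.0668 + 0.0973 + 0.1579 = 0.4714
G = 1 − 0.4714 = 0.5286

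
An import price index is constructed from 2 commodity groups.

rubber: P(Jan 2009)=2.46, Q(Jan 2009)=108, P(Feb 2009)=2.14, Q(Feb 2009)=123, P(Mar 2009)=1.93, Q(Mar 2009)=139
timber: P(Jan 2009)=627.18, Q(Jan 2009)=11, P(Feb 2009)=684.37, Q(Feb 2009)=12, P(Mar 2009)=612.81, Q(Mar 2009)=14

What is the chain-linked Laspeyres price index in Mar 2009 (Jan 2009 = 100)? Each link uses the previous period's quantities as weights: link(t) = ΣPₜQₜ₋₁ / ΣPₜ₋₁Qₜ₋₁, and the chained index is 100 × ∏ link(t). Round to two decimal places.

Link Jan 2009→Feb 2009:
ΣP(Feb 2009)Q(Jan 2009) = 2.14×108 + 684.37×11 = 231.12 + 7528.07 = 7759.19
ΣP(Jan 2009)Q(Jan 2009) = 2.46×108 + 627.18×11 = 265.68 + 6898.98 = 7164.66
link = 7759.19/7164.66 = 1.082981
Link Feb 2009→Mar 2009:
ΣP(Mar 2009)Q(Feb 2009) = 1.93×123 + 612.81×12 = 237.39 + 7353.72 = 7591.11
ΣP(Feb 2009)Q(Feb 2009) = 2.14×123 + 684.37×12 = 263.22 + 8212.44 = 8475.66
link = 7591.11/8475.66 = 0.895636
Chained index = 100 × 1.082981 × 0.895636 = 96.9957

97.00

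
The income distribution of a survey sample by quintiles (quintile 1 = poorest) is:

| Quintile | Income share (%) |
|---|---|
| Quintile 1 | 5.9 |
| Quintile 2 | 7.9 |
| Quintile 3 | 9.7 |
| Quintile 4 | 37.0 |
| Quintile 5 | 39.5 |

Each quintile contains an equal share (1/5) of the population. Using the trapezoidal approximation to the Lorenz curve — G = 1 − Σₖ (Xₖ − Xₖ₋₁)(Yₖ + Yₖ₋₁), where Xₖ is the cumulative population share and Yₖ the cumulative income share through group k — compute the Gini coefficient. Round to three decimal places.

0.385

Cumulative income shares Yₖ: 0.0590, 0.1380, 0.2350, 0.6050, 1.0000
Σ (Xₖ−Xₖ₋₁)(Yₖ+Yₖ₋₁) = (1/5)(0.0590+0.0000) + (1/5)(0.1380+0.0590) + (1/5)(0.2350+0.1380) + (1/5)(0.6050+0.2350) + (1/5)(1.0000+0.6050)
  = 0.0118 + 0.0394 + 0.0746 + 0.1680 + 0.3210 = 0.6148
G = 1 − 0.6148 = 0.3852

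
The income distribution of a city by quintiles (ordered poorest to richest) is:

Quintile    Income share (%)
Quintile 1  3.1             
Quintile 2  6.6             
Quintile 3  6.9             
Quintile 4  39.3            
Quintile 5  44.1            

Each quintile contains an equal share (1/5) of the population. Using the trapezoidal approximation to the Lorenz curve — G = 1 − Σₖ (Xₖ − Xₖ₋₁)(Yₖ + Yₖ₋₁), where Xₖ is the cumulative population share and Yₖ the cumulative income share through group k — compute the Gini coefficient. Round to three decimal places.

Cumulative income shares Yₖ: 0.0310, 0.0970, 0.1660, 0.5590, 1.0000
Σ (Xₖ−Xₖ₋₁)(Yₖ+Yₖ₋₁) = (1/5)(0.0310+0.0000) + (1/5)(0.0970+0.0310) + (1/5)(0.1660+0.0970) + (1/5)(0.5590+0.1660) + (1/5)(1.0000+0.5590)
  = 0.0062 + 0.0256 + 0.0526 + 0.1450 + 0.3118 = 0.5412
G = 1 − 0.5412 = 0.4588

0.459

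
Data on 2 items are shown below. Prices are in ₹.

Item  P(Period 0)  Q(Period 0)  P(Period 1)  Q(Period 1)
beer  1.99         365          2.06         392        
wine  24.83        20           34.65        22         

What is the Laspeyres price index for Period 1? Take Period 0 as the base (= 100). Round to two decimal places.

118.15

Laspeyres price index uses base-period quantities as weights.
ΣP(Period 1)·Q(Period 0) = 2.06×365 + 34.65×20 = 751.9 + 693 = 1444.9
ΣP(Period 0)·Q(Period 0) = 1.99×365 + 24.83×20 = 726.35 + 496.6 = 1222.95
Index = 1444.9 / 1222.95 × 100 = 118.1487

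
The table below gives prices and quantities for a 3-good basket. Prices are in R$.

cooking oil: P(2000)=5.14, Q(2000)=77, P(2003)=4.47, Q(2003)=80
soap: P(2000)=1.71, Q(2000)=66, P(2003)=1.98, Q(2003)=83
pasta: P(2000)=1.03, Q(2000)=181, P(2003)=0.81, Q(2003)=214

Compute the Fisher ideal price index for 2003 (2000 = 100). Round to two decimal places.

89.65

Laspeyres component (base-period weights):
ΣP(2003)Q(2000) = 4.47×77 + 1.98×66 + 0.81×181 = 344.19 + 130.68 + 146.61 = 621.48
ΣP(2000)Q(2000) = 5.14×77 + 1.71×66 + 1.03×181 = 395.78 + 112.86 + 186.43 = 695.07
L = 621.48 / 695.07 × 100 = 89.4126
Paasche component (current-period weights):
ΣP(2003)Q(2003) = 4.47×80 + 1.98×83 + 0.81×214 = 357.6 + 164.34 + 173.34 = 695.28
ΣP(2000)Q(2003) = 5.14×80 + 1.71×83 + 1.03×214 = 411.2 + 141.93 + 220.42 = 773.55
P = 695.28 / 773.55 × 100 = 89.8817
Fisher = √(L × P) = √(89.4126 × 89.8817) = 89.6468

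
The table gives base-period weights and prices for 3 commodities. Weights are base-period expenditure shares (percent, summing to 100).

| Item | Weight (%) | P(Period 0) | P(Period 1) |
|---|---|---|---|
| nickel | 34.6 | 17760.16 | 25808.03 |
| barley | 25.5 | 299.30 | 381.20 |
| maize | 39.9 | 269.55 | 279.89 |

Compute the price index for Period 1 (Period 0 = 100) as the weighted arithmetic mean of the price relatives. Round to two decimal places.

124.19

nickel: 34.6 × (25808.03/17760.16) = 34.6 × 1.453142 = 50.2787
barley: 25.5 × (381.20/299.30) = 25.5 × 1.273638 = 32.4778
maize: 39.9 × (279.89/269.55) = 39.9 × 1.038360 = 41.4306
Index = Σ wᵢ·(p₁ᵢ/p₀ᵢ) = 50.2787 + 32.4778 + 41.4306 = 124.1871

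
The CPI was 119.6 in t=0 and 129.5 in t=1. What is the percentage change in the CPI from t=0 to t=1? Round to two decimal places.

Change = (129.5 − 119.6) / 119.6 × 100
       = 9.9 / 119.6 × 100 = 8.2776%

8.28%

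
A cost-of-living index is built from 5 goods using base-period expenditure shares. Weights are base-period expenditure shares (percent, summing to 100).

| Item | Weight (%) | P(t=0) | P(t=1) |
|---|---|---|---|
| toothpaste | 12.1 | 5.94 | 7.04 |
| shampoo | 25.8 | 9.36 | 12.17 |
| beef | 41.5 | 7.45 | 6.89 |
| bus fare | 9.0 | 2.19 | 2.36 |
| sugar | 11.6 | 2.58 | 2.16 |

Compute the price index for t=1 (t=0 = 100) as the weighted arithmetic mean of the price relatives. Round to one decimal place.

105.7

toothpaste: 12.1 × (7.04/5.94) = 12.1 × 1.185185 = 14.3407
shampoo: 25.8 × (12.17/9.36) = 25.8 × 1.300214 = 33.5455
beef: 41.5 × (6.89/7.45) = 41.5 × 0.924832 = 38.3805
bus fare: 9.0 × (2.36/2.19) = 9.0 × 1.077626 = 9.6986
sugar: 11.6 × (2.16/2.58) = 11.6 × 0.837209 = 9.7116
Index = Σ wᵢ·(p₁ᵢ/p₀ᵢ) = 14.3407 + 33.5455 + 38.3805 + 9.6986 + 9.7116 = 105.6770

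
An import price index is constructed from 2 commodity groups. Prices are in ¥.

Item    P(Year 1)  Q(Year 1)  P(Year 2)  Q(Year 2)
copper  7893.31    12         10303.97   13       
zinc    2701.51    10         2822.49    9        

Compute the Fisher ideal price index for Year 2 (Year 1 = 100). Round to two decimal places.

Laspeyres component (base-period weights):
ΣP(Year 2)Q(Year 1) = 10303.97×12 + 2822.49×10 = 123647.64 + 28224.9 = 151872.54
ΣP(Year 1)Q(Year 1) = 7893.31×12 + 2701.51×10 = 94719.72 + 27015.1 = 121734.82
L = 151872.54 / 121734.82 × 100 = 124.7569
Paasche component (current-period weights):
ΣP(Year 2)Q(Year 2) = 10303.97×13 + 2822.49×9 = 133951.61 + 25402.41 = 159354.02
ΣP(Year 1)Q(Year 2) = 7893.31×13 + 2701.51×9 = 102613.03 + 24313.59 = 126926.62
P = 159354.02 / 126926.62 × 100 = 125.5481
Fisher = √(L × P) = √(124.7569 × 125.5481) = 125.1519

125.15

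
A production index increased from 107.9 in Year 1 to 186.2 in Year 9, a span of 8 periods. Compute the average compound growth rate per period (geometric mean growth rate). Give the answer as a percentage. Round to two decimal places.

Growth factor = (186.2/107.9)^(1/8) = (1.725672)^(1/8) = 1.070582
Growth rate = 1.070582 − 1 = 0.070582 = 7.0582%

7.06%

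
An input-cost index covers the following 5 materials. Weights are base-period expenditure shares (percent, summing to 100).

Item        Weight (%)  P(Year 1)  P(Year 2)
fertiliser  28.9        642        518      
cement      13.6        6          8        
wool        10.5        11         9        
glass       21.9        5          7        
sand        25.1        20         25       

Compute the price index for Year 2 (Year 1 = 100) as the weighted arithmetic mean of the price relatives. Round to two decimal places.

112.08

fertiliser: 28.9 × (518/642) = 28.9 × 0.806854 = 23.3181
cement: 13.6 × (8/6) = 13.6 × 1.333333 = 18.1333
wool: 10.5 × (9/11) = 10.5 × 0.818182 = 8.5909
glass: 21.9 × (7/5) = 21.9 × 1.400000 = 30.6600
sand: 25.1 × (25/20) = 25.1 × 1.250000 = 31.3750
Index = Σ wᵢ·(p₁ᵢ/p₀ᵢ) = 23.3181 + 18.1333 + 8.5909 + 30.6600 + 31.3750 = 112.0773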